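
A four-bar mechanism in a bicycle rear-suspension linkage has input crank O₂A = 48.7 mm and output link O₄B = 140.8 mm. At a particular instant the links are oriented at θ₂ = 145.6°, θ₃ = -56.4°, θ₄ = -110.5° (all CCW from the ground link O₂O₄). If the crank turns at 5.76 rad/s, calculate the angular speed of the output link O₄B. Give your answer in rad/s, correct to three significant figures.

0.921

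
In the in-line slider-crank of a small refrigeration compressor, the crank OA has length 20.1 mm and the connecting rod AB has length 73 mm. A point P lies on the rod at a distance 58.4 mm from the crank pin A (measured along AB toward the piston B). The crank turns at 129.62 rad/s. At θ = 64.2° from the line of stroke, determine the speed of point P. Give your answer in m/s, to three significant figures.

2.59

ω = 129.6 rad/s.  Crank-pin speed |V_A| = rω = 2.6054 m/s, perpendicular to OA.
Rod angle: sinφ = −(r/L) sinθ ⇒ φ = -14.353°; ω_rod = −rω cosθ/√(L²−r²sin²θ) = -16.034 rad/s.
V_P = V_A + ω_rod × AP, with AP = 0.0584 m along the rod.
Components: V_Px = −rω sinθ − a·ω_rod·sinφ = -2.5778 m/s;  V_Py = rω cosθ + a·ω_rod·cosφ = +0.22679 m/s.
|V_P| = √(V_Px² + V_Py²) = 2.5877 m/s.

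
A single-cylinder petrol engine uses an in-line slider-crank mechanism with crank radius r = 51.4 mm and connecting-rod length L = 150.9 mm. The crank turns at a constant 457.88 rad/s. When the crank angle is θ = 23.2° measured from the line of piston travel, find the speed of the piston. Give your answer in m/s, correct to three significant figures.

12.2

ω = 457.9 rad/s
For an in-line slider-crank, x = r cosθ + √(L² − r² sin²θ), so v = −rω sinθ·[1 + r cosθ/√(L² − r² sin²θ)].
With r = 0.0514 m, L = 0.1509 m, θ = 23.2°: √(L² − r² sin²θ) = 0.14954 m.
v = −0.0514·457.9·0.39394·[1 + 0.0514·0.91914/0.14954] = -12.201 m/s.
|v| = 12.201 m/s.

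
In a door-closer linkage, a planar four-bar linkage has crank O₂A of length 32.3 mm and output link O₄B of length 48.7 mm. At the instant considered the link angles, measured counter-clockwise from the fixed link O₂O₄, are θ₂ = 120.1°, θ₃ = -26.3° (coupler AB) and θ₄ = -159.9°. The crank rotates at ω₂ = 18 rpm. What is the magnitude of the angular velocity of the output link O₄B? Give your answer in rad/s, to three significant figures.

0.955

ω₂ = 1.885 rad/s (from 18 rpm).
Differentiating the loop-closure r₂e^{iθ₂}+r₃e^{iθ₃}=r₁+r₄e^{iθ₄} gives r₂ω₂e^{iθ₂}+r₃ω₃e^{iθ₃}=r₄ω₄e^{iθ₄}.
Eliminating the other unknown: ω₄ = r₂ω₂ sin(θ₂−θ₃) / [r₄ sin(θ₄−θ₃)].
Numerator sine = +0.55339; denominator sine = -0.72417.
Result = 0.0323·1.885·(+0.55339) / (0.0487·(-0.72417)) = -0.95536 rad/s; magnitude 0.95536 rad/s.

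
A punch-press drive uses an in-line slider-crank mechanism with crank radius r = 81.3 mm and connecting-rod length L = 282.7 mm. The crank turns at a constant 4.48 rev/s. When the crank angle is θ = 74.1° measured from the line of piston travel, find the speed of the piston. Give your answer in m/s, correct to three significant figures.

2.38

ω = 2π·4.48 = 28.15 rad/s
For an in-line slider-crank, x = r cosθ + √(L² − r² sin²θ), so v = −rω sinθ·[1 + r cosθ/√(L² − r² sin²θ)].
With r = 0.0813 m, L = 0.2827 m, θ = 74.1°: √(L² − r² sin²θ) = 0.27167 m.
v = −0.0813·28.15·0.96174·[1 + 0.0813·0.27396/0.27167] = -2.3814 m/s.
|v| = 2.3814 m/s.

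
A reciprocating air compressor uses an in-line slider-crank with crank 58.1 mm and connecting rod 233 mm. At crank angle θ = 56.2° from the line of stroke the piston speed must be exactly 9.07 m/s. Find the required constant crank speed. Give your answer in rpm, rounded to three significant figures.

1570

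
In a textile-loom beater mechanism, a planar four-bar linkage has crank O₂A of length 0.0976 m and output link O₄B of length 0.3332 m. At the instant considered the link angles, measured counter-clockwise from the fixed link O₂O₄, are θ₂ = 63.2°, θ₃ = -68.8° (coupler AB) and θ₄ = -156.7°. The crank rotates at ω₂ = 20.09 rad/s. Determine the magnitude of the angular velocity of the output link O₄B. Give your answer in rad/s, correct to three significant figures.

ω₂ = 20.09 rad/s
Differentiating the loop-closure r₂e^{iθ₂}+r₃e^{iθ₃}=r₁+r₄e^{iθ₄} gives r₂ω₂e^{iθ₂}+r₃ω₃e^{iθ₃}=r₄ω₄e^{iθ₄}.
Eliminating the other unknown: ω₄ = r₂ω₂ sin(θ₂−θ₃) / [r₄ sin(θ₄−θ₃)].
Numerator sine = +0.74314; denominator sine = -0.99933.
Result = 0.0976·20.09·(+0.74314) / (0.3332·(-0.99933)) = -4.3761 rad/s; magnitude 4.3761 rad/s.

4.38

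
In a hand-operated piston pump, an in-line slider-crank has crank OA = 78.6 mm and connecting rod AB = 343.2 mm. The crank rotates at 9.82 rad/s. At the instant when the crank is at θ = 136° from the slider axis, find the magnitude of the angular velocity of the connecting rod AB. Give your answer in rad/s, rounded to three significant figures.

ω = 9.82 rad/s
The rod makes angle φ with the slider axis where L sinφ = r sinθ; differentiating, L cosφ·φ̇ = r ω cosθ.
L cosφ = √(L² − r² sin²θ) = 0.33883 m.
|ω_rod| = r ω |cosθ| / √(L² − r² sin²θ) = 0.0786·9.82·0.71934/0.33883 = 1.6387 rad/s.

1.64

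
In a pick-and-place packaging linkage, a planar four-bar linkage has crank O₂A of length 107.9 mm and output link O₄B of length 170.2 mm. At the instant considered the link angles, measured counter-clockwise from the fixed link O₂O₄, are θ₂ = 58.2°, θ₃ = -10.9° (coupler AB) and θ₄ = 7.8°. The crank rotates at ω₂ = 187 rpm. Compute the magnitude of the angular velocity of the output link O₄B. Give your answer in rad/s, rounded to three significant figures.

36.2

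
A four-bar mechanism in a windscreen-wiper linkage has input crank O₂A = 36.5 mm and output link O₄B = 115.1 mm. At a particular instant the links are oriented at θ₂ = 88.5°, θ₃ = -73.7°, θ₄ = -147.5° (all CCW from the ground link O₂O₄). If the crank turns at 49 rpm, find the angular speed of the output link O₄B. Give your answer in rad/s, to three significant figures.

0.518

ω₂ = 5.131 rad/s (from 49 rpm).
Differentiating the loop-closure r₂e^{iθ₂}+r₃e^{iθ₃}=r₁+r₄e^{iθ₄} gives r₂ω₂e^{iθ₂}+r₃ω₃e^{iθ₃}=r₄ω₄e^{iθ₄}.
Eliminating the other unknown: ω₄ = r₂ω₂ sin(θ₂−θ₃) / [r₄ sin(θ₄−θ₃)].
Numerator sine = +0.30570; denominator sine = -0.96029.
Result = 0.0365·5.131·(+0.30570) / (0.1151·(-0.96029)) = -0.518 rad/s; magnitude 0.518 rad/s.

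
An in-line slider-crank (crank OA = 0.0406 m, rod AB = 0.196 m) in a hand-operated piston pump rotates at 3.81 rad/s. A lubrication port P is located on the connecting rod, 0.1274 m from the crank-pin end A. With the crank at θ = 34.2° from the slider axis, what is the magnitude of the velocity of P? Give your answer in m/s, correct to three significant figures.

ω = 3.81 rad/s.  Crank-pin speed |V_A| = rω = 0.15469 m/s, perpendicular to OA.
Rod angle: sinφ = −(r/L) sinθ ⇒ φ = -6.686°; ω_rod = −rω cosθ/√(L²−r²sin²θ) = -0.65721 rad/s.
V_P = V_A + ω_rod × AP, with AP = 0.1274 m along the rod.
Components: V_Px = −rω sinθ − a·ω_rod·sinφ = -0.096695 m/s;  V_Py = rω cosθ + a·ω_rod·cosφ = +0.044778 m/s.
|V_P| = √(V_Px² + V_Py²) = 0.10656 m/s.

0.107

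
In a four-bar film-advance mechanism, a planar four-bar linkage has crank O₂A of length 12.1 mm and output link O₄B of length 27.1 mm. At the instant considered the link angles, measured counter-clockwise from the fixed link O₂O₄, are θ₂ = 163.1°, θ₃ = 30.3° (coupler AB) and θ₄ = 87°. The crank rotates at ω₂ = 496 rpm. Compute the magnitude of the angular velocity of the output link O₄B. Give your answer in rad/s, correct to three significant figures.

20.4

ω₂ = 51.94 rad/s (from 496 rpm).
Differentiating the loop-closure r₂e^{iθ₂}+r₃e^{iθ₃}=r₁+r₄e^{iθ₄} gives r₂ω₂e^{iθ₂}+r₃ω₃e^{iθ₃}=r₄ω₄e^{iθ₄}.
Eliminating the other unknown: ω₄ = r₂ω₂ sin(θ₂−θ₃) / [r₄ sin(θ₄−θ₃)].
Numerator sine = +0.73373; denominator sine = +0.83581.
Result = 0.0121·51.94·(+0.73373) / (0.0271·(+0.83581)) = +20.359 rad/s; magnitude 20.359 rad/s.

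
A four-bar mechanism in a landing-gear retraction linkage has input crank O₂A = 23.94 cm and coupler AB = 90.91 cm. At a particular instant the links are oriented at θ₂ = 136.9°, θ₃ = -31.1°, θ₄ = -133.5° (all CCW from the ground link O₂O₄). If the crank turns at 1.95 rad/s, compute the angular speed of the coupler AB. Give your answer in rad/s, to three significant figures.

0.526

ω₂ = 1.95 rad/s
Differentiating the loop-closure r₂e^{iθ₂}+r₃e^{iθ₃}=r₁+r₄e^{iθ₄} gives r₂ω₂e^{iθ₂}+r₃ω₃e^{iθ₃}=r₄ω₄e^{iθ₄}.
Eliminating the other unknown: ω₃ = r₂ω₂ sin(θ₄−θ₂) / [r₃ sin(θ₃−θ₄)].
Numerator sine = +0.99998; denominator sine = +0.97667.
Result = 0.2394·1.95·(+0.99998) / (0.9091·(+0.97667)) = +0.52576 rad/s; magnitude 0.52576 rad/s.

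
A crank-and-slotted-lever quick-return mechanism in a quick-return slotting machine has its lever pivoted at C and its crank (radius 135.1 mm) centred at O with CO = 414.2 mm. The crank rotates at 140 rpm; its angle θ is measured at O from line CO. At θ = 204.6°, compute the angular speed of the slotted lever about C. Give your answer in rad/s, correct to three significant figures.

5.43

ω = 14.66 rad/s (from 140 rpm).
Crank pin A relative to C: A = (d + r cosθ, r sinθ); lever angle φ = atan2(r sinθ, d + r cosθ).
Differentiating tanφ: φ̇ = rω(d cosθ + r)/(d² + r² + 2dr cosθ).
d² + r² + 2dr cosθ = |CA|² = 0.0880548 m²;  d cosθ + r = -0.24151 m.
|ω_lever| = |0.1351·14.66·-0.24151| / 0.0880548 = 5.4323 rad/s.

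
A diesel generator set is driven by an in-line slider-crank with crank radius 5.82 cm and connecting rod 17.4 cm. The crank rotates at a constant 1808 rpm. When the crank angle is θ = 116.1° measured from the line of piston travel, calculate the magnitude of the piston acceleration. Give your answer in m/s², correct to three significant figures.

ω = 2π·1808/60 = 189.3 rad/s
x(θ) = r cosθ + √(L² − r² sin²θ); with ω constant, a = ω²·d²x/dθ².
d²x/dθ² = −r cosθ − r²(cos2θ)/√u − r⁴ sin²2θ/(4u^{3/2}),  u = L² − r² sin²θ = 0.0275443 m².
Substituting r = 0.0582 m, L = 0.174 m, θ = 116.1°: d²x/dθ² = +0.037722 m.
a = ω²·d²x/dθ² = (189.3)²·(+0.037722) = +1352.2 m/s²;  |a| = 1352.2 m/s².

1350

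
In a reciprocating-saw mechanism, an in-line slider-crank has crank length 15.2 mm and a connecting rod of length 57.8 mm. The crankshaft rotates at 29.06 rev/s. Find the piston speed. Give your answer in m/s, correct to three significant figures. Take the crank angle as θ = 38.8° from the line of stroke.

ω = 2π·29.1 = 182.6 rad/s
For an in-line slider-crank, x = r cosθ + √(L² − r² sin²θ), so v = −rω sinθ·[1 + r cosθ/√(L² − r² sin²θ)].
With r = 0.0152 m, L = 0.0578 m, θ = 38.8°: √(L² − r² sin²θ) = 0.05701 m.
v = −0.0152·182.6·0.62660·[1 + 0.0152·0.77934/0.05701] = -2.1004 m/s.
|v| = 2.1004 m/s.

2.10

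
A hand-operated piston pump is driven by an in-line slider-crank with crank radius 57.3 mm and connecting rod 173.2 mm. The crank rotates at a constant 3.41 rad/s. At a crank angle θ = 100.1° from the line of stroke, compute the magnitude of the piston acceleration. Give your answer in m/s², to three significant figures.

ω = 3.41 rad/s
x(θ) = r cosθ + √(L² − r² sin²θ); with ω constant, a = ω²·d²x/dθ².
d²x/dθ² = −r cosθ − r²(cos2θ)/√u − r⁴ sin²2θ/(4u^{3/2}),  u = L² − r² sin²θ = 0.0268159 m².
Substituting r = 0.0573 m, L = 0.1732 m, θ = 100.1°: d²x/dθ² = +0.028792 m.
a = ω²·d²x/dθ² = (3.41)²·(+0.028792) = +0.3348 m/s²;  |a| = 0.3348 m/s².

0.335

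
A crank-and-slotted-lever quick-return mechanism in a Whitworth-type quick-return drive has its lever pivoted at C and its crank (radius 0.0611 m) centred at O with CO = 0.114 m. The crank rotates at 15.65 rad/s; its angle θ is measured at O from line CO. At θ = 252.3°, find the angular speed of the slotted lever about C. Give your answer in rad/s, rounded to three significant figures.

2.02

ω = 15.65 rad/s
Crank pin A relative to C: A = (d + r cosθ, r sinθ); lever angle φ = atan2(r sinθ, d + r cosθ).
Differentiating tanφ: φ̇ = rω(d cosθ + r)/(d² + r² + 2dr cosθ).
d² + r² + 2dr cosθ = |CA|² = 0.0124938 m²;  d cosθ + r = +0.02644 m.
|ω_lever| = |0.0611·15.65·+0.02644| / 0.0124938 = 2.0236 rad/s.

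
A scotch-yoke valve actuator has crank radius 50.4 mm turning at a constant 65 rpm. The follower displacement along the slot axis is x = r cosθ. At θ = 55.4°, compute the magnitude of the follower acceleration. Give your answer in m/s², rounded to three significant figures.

ω = 6.807 rad/s (from 65 rpm).
x = r cosθ ⇒ ẍ = −rω² cosθ (ω constant).
|a| = rω²|cosθ| = 0.0504·(6.807)²·|cos 55.4°| = 1.326 m/s².

1.33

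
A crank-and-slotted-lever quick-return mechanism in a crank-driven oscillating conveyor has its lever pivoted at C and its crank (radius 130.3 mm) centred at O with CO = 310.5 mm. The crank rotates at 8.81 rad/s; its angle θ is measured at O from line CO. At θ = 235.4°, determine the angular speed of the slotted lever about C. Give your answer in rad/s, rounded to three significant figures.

ω = 8.81 rad/s
Crank pin A relative to C: A = (d + r cosθ, r sinθ); lever angle φ = atan2(r sinθ, d + r cosθ).
Differentiating tanφ: φ̇ = rω(d cosθ + r)/(d² + r² + 2dr cosθ).
d² + r² + 2dr cosθ = |CA|² = 0.0674405 m²;  d cosθ + r = -0.046015 m.
|ω_lever| = |0.1303·8.81·-0.046015| / 0.0674405 = 0.78326 rad/s.

0.783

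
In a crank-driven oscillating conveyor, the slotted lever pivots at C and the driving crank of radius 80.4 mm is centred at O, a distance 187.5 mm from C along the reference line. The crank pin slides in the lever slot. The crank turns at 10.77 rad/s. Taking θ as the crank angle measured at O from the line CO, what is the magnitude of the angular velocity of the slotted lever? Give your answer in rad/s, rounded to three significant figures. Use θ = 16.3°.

3.20

ω = 10.77 rad/s
Crank pin A relative to C: A = (d + r cosθ, r sinθ); lever angle φ = atan2(r sinθ, d + r cosθ).
Differentiating tanφ: φ̇ = rω(d cosθ + r)/(d² + r² + 2dr cosθ).
d² + r² + 2dr cosθ = |CA|² = 0.0705585 m²;  d cosθ + r = +0.26036 m.
|ω_lever| = |0.0804·10.77·+0.26036| / 0.0705585 = 3.1952 rad/s.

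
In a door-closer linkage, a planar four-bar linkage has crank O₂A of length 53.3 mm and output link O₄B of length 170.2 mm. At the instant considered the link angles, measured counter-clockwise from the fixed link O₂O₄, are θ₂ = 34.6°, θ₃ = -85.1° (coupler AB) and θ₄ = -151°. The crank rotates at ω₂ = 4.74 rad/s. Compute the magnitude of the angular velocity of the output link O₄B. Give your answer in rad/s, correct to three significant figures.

1.41

ω₂ = 4.74 rad/s
Differentiating the loop-closure r₂e^{iθ₂}+r₃e^{iθ₃}=r₁+r₄e^{iθ₄} gives r₂ω₂e^{iθ₂}+r₃ω₃e^{iθ₃}=r₄ω₄e^{iθ₄}.
Eliminating the other unknown: ω₄ = r₂ω₂ sin(θ₂−θ₃) / [r₄ sin(θ₄−θ₃)].
Numerator sine = +0.86863; denominator sine = -0.91283.
Result = 0.0533·4.74·(+0.86863) / (0.1702·(-0.91283)) = -1.4125 rad/s; magnitude 1.4125 rad/s.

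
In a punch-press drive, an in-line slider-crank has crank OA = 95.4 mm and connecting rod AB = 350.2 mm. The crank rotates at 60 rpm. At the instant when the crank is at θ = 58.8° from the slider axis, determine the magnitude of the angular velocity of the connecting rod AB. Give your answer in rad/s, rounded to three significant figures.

0.912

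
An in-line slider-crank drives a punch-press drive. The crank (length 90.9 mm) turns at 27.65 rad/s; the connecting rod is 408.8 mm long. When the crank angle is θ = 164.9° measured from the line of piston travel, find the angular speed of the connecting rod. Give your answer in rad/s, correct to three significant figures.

5.95

ω = 27.65 rad/s
The rod makes angle φ with the slider axis where L sinφ = r sinθ; differentiating, L cosφ·φ̇ = r ω cosθ.
L cosφ = √(L² − r² sin²θ) = 0.40811 m.
|ω_rod| = r ω |cosθ| / √(L² − r² sin²θ) = 0.0909·27.65·0.96547/0.40811 = 5.9459 rad/s.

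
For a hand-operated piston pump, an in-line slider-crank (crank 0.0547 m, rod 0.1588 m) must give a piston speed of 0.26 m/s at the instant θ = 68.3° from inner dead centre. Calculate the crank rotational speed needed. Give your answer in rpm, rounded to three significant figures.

43.1

For an in-line slider-crank, |v_piston| = rω|sinθ|·[1 + r cosθ/√(L² − r² sin²θ)].
With r = 0.0547 m, L = 0.1588 m, θ = 68.3°: the bracketed kinematic factor |dx/dθ| = 0.057656 m.
ω = v/|dx/dθ| = 0.26/0.057656 = 4.5095 rad/s.
N = 60ω/(2π) = 43.063 rpm.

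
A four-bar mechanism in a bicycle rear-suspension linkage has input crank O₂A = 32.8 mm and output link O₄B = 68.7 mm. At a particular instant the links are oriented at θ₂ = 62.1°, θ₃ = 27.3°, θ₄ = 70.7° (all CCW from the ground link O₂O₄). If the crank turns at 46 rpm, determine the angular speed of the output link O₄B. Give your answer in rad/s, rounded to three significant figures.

ω₂ = 4.817 rad/s (from 46 rpm).
Differentiating the loop-closure r₂e^{iθ₂}+r₃e^{iθ₃}=r₁+r₄e^{iθ₄} gives r₂ω₂e^{iθ₂}+r₃ω₃e^{iθ₃}=r₄ω₄e^{iθ₄}.
Eliminating the other unknown: ω₄ = r₂ω₂ sin(θ₂−θ₃) / [r₄ sin(θ₄−θ₃)].
Numerator sine = +0.57071; denominator sine = +0.68709.
Result = 0.0328·4.817·(+0.57071) / (0.0687·(+0.68709)) = +1.9103 rad/s; magnitude 1.9103 rad/s.

1.91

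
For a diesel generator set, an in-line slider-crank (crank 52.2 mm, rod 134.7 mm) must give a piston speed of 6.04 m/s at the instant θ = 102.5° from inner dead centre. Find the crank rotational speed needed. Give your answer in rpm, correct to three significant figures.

1240

For an in-line slider-crank, |v_piston| = rω|sinθ|·[1 + r cosθ/√(L² − r² sin²θ)].
With r = 0.0522 m, L = 0.1347 m, θ = 102.5°: the bracketed kinematic factor |dx/dθ| = 0.046345 m.
ω = v/|dx/dθ| = 6.04/0.046345 = 130.33 rad/s.
N = 60ω/(2π) = 1244.5 rpm.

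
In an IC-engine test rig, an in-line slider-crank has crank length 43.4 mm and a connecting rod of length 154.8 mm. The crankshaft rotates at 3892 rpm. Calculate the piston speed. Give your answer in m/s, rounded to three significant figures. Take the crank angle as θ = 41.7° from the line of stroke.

14.3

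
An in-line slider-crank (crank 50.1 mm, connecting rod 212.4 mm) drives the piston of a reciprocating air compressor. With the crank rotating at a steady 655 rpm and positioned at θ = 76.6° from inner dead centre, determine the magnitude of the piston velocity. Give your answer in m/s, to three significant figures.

ω = 2π·655/60 = 68.59 rad/s
For an in-line slider-crank, x = r cosθ + √(L² − r² sin²θ), so v = −rω sinθ·[1 + r cosθ/√(L² − r² sin²θ)].
With r = 0.0501 m, L = 0.2124 m, θ = 76.6°: √(L² − r² sin²θ) = 0.20673 m.
v = −0.0501·68.59·0.97278·[1 + 0.0501·0.23175/0.20673] = -3.5306 m/s.
|v| = 3.5306 m/s.

3.53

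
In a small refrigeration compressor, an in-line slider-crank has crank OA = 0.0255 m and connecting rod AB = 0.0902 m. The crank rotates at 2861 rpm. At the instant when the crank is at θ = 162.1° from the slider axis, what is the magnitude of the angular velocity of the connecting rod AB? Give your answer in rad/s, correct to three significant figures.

80.9

ω = 299.6 rad/s (converted from 2861 rpm).
The rod makes angle φ with the slider axis where L sinφ = r sinθ; differentiating, L cosφ·φ̇ = r ω cosθ.
L cosφ = √(L² − r² sin²θ) = 0.089859 m.
|ω_rod| = r ω |cosθ| / √(L² − r² sin²θ) = 0.0255·299.6·0.95159/0.089859 = 80.905 rad/s.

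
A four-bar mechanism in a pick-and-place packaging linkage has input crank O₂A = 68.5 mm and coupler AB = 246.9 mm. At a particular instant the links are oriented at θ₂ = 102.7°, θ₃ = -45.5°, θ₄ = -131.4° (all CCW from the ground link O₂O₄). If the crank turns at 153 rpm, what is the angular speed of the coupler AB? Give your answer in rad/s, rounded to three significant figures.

ω₂ = 16.02 rad/s (from 153 rpm).
Differentiating the loop-closure r₂e^{iθ₂}+r₃e^{iθ₃}=r₁+r₄e^{iθ₄} gives r₂ω₂e^{iθ₂}+r₃ω₃e^{iθ₃}=r₄ω₄e^{iθ₄}.
Eliminating the other unknown: ω₃ = r₂ω₂ sin(θ₄−θ₂) / [r₃ sin(θ₃−θ₄)].
Numerator sine = +0.81004; denominator sine = +0.99744.
Result = 0.0685·16.02·(+0.81004) / (0.2469·(+0.99744)) = +3.61 rad/s; magnitude 3.61 rad/s.

3.61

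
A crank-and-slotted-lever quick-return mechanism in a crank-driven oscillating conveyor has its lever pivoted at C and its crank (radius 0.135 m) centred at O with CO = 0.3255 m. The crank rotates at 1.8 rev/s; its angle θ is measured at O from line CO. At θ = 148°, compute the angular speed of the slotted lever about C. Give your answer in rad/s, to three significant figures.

ω = 11.31 rad/s (from 1.8 rev/s).
Crank pin A relative to C: A = (d + r cosθ, r sinθ); lever angle φ = atan2(r sinθ, d + r cosθ).
Differentiating tanφ: φ̇ = rω(d cosθ + r)/(d² + r² + 2dr cosθ).
d² + r² + 2dr cosθ = |CA|² = 0.0496445 m²;  d cosθ + r = -0.14104 m.
|ω_lever| = |0.135·11.31·-0.14104| / 0.0496445 = 4.3377 rad/s.

4.34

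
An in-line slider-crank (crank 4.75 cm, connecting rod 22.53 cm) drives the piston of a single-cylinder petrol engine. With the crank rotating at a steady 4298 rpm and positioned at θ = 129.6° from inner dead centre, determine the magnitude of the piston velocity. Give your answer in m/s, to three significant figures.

14.2

ω = 2π·4298/60 = 450.1 rad/s
For an in-line slider-crank, x = r cosθ + √(L² − r² sin²θ), so v = −rω sinθ·[1 + r cosθ/√(L² − r² sin²θ)].
With r = 0.0475 m, L = 0.2253 m, θ = 129.6°: √(L² − r² sin²θ) = 0.22231 m.
v = −0.0475·450.1·0.77051·[1 + 0.0475·-0.63742/0.22231] = -14.229 m/s.
|v| = 14.229 m/s.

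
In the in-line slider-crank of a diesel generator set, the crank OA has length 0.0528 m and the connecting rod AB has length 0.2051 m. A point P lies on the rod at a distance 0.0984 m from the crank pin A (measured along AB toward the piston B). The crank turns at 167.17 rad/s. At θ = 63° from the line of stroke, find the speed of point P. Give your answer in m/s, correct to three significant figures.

ω = 167.2 rad/s.  Crank-pin speed |V_A| = rω = 8.8266 m/s, perpendicular to OA.
Rod angle: sinφ = −(r/L) sinθ ⇒ φ = -13.260°; ω_rod = −rω cosθ/√(L²−r²sin²θ) = -20.073 rad/s.
V_P = V_A + ω_rod × AP, with AP = 0.0984 m along the rod.
Components: V_Px = −rω sinθ − a·ω_rod·sinφ = -8.3176 m/s;  V_Py = rω cosθ + a·ω_rod·cosφ = +2.0847 m/s.
|V_P| = √(V_Px² + V_Py²) = 8.5749 m/s.

8.57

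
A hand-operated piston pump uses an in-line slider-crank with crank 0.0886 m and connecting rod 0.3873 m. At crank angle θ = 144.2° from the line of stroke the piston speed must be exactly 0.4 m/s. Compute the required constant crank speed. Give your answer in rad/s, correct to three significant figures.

9.50

For an in-line slider-crank, |v_piston| = rω|sinθ|·[1 + r cosθ/√(L² − r² sin²θ)].
With r = 0.0886 m, L = 0.3873 m, θ = 144.2°: the bracketed kinematic factor |dx/dθ| = 0.042124 m.
ω = v/|dx/dθ| = 0.4/0.042124 = 9.4958 rad/s.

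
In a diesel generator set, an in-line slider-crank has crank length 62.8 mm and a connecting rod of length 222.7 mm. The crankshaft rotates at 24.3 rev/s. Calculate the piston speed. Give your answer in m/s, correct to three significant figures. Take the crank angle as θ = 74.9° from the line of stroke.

ω = 2π·24.3 = 152.7 rad/s
For an in-line slider-crank, x = r cosθ + √(L² − r² sin²θ), so v = −rω sinθ·[1 + r cosθ/√(L² − r² sin²θ)].
With r = 0.0628 m, L = 0.2227 m, θ = 74.9°: √(L² − r² sin²θ) = 0.21429 m.
v = −0.0628·152.7·0.96547·[1 + 0.0628·0.26050/0.21429] = -9.9641 m/s.
|v| = 9.9641 m/s.

9.96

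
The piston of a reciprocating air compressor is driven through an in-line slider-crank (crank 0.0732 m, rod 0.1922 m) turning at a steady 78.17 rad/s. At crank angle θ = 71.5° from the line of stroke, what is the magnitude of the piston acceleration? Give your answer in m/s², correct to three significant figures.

1.21

ω = 78.17 rad/s
x(θ) = r cosθ + √(L² − r² sin²θ); with ω constant, a = ω²·d²x/dθ².
d²x/dθ² = −r cosθ − r²(cos2θ)/√u − r⁴ sin²2θ/(4u^{3/2}),  u = L² − r² sin²θ = 0.0321221 m².
Substituting r = 0.0732 m, L = 0.1922 m, θ = 71.5°: d²x/dθ² = +0.00019816 m.
a = ω²·d²x/dθ² = (78.17)²·(+0.00019816) = +1.2108 m/s²;  |a| = 1.2108 m/s².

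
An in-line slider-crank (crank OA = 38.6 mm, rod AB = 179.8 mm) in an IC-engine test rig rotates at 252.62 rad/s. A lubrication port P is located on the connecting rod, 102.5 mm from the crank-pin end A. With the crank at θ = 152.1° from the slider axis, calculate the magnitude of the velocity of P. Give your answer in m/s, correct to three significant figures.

5.50

ω = 252.6 rad/s.  Crank-pin speed |V_A| = rω = 9.7511 m/s, perpendicular to OA.
Rod angle: sinφ = −(r/L) sinθ ⇒ φ = -5.765°; ω_rod = −rω cosθ/√(L²−r²sin²θ) = +48.173 rad/s.
V_P = V_A + ω_rod × AP, with AP = 0.1025 m along the rod.
Components: V_Px = −rω sinθ − a·ω_rod·sinφ = -4.0668 m/s;  V_Py = rω cosθ + a·ω_rod·cosφ = -3.7049 m/s.
|V_P| = √(V_Px² + V_Py²) = 5.5014 m/s.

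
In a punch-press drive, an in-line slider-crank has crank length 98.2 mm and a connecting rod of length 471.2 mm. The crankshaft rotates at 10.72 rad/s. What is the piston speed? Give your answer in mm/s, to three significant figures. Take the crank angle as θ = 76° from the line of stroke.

1070

ω = 10.72 rad/s
For an in-line slider-crank, x = r cosθ + √(L² − r² sin²θ), so v = −rω sinθ·[1 + r cosθ/√(L² − r² sin²θ)].
With r = 0.0982 m, L = 0.4712 m, θ = 76°: √(L² − r² sin²θ) = 0.46147 m.
v = −0.0982·10.72·0.97030·[1 + 0.0982·0.24192/0.46147] = -1.074 m/s.
|v| = 1.074 m/s = 1074 mm/s.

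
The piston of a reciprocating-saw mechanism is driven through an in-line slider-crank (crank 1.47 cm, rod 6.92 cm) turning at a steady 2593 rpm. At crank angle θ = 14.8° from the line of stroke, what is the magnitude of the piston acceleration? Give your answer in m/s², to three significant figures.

1250

ω = 2π·2593/60 = 271.5 rad/s
x(θ) = r cosθ + √(L² − r² sin²θ); with ω constant, a = ω²·d²x/dθ².
d²x/dθ² = −r cosθ − r²(cos2θ)/√u − r⁴ sin²2θ/(4u^{3/2}),  u = L² − r² sin²θ = 0.00477454 m².
Substituting r = 0.0147 m, L = 0.0692 m, θ = 14.8°: d²x/dθ² = -0.01694 m.
a = ω²·d²x/dθ² = (271.5)²·(-0.01694) = -1249 m/s²;  |a| = 1249 m/s².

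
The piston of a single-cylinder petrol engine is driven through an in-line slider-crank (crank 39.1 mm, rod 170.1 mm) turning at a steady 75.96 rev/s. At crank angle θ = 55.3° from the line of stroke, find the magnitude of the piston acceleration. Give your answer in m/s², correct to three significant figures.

ω = 2π·76 = 477.3 rad/s
x(θ) = r cosθ + √(L² − r² sin²θ); with ω constant, a = ω²·d²x/dθ².
d²x/dθ² = −r cosθ − r²(cos2θ)/√u − r⁴ sin²2θ/(4u^{3/2}),  u = L² − r² sin²θ = 0.0279007 m².
Substituting r = 0.0391 m, L = 0.1701 m, θ = 55.3°: d²x/dθ² = -0.019148 m.
a = ω²·d²x/dθ² = (477.3)²·(-0.019148) = -4361.8 m/s²;  |a| = 4361.8 m/s².

4360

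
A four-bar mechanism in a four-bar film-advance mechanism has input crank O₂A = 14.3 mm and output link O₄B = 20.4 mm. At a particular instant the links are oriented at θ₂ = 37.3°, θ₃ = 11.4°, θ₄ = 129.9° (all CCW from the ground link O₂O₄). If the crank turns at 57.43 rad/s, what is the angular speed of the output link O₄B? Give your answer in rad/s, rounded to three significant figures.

20.0

ω₂ = 57.43 rad/s
Differentiating the loop-closure r₂e^{iθ₂}+r₃e^{iθ₃}=r₁+r₄e^{iθ₄} gives r₂ω₂e^{iθ₂}+r₃ω₃e^{iθ₃}=r₄ω₄e^{iθ₄}.
Eliminating the other unknown: ω₄ = r₂ω₂ sin(θ₂−θ₃) / [r₄ sin(θ₄−θ₃)].
Numerator sine = +0.43680; denominator sine = +0.87882.
Result = 0.0143·57.43·(+0.43680) / (0.0204·(+0.87882)) = +20.009 rad/s; magnitude 20.009 rad/s.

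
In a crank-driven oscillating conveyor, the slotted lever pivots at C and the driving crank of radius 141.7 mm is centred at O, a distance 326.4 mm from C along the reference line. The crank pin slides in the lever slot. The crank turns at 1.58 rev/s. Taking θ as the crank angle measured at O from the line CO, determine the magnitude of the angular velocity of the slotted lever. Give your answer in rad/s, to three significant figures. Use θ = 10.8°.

2.99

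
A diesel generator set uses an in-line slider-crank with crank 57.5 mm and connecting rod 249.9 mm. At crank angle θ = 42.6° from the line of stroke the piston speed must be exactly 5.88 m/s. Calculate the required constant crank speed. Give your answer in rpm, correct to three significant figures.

For an in-line slider-crank, |v_piston| = rω|sinθ|·[1 + r cosθ/√(L² − r² sin²θ)].
With r = 0.0575 m, L = 0.2499 m, θ = 42.6°: the bracketed kinematic factor |dx/dθ| = 0.045594 m.
ω = v/|dx/dθ| = 5.88/0.045594 = 128.97 rad/s.
N = 60ω/(2π) = 1231.5 rpm.

1230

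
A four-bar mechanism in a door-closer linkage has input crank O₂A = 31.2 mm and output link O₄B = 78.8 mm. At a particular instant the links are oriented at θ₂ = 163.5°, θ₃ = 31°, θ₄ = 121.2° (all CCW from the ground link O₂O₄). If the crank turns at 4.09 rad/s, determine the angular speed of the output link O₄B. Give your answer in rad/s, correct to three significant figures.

1.19

ω₂ = 4.09 rad/s
Differentiating the loop-closure r₂e^{iθ₂}+r₃e^{iθ₃}=r₁+r₄e^{iθ₄} gives r₂ω₂e^{iθ₂}+r₃ω₃e^{iθ₃}=r₄ω₄e^{iθ₄}.
Eliminating the other unknown: ω₄ = r₂ω₂ sin(θ₂−θ₃) / [r₄ sin(θ₄−θ₃)].
Numerator sine = +0.73728; denominator sine = +0.99999.
Result = 0.0312·4.09·(+0.73728) / (0.0788·(+0.99999)) = +1.1939 rad/s; magnitude 1.1939 rad/s.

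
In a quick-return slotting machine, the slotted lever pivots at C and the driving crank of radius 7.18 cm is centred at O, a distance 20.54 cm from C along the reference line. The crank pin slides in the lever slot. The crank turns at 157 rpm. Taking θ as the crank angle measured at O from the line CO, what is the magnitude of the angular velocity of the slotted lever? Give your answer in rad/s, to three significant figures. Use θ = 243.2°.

0.722

ω = 16.44 rad/s (from 157 rpm).
Crank pin A relative to C: A = (d + r cosθ, r sinθ); lever angle φ = atan2(r sinθ, d + r cosθ).
Differentiating tanφ: φ̇ = rω(d cosθ + r)/(d² + r² + 2dr cosθ).
d² + r² + 2dr cosθ = |CA|² = 0.0340456 m²;  d cosθ + r = -0.02081 m.
|ω_lever| = |0.0718·16.44·-0.02081| / 0.0340456 = 0.72155 rad/s.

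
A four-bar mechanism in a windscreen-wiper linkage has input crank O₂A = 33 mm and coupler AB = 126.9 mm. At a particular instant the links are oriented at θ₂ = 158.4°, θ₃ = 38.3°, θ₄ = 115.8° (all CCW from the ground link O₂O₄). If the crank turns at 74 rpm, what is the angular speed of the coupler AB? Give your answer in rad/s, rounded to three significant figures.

1.40

ω₂ = 7.749 rad/s (from 74 rpm).
Differentiating the loop-closure r₂e^{iθ₂}+r₃e^{iθ₃}=r₁+r₄e^{iθ₄} gives r₂ω₂e^{iθ₂}+r₃ω₃e^{iθ₃}=r₄ω₄e^{iθ₄}.
Eliminating the other unknown: ω₃ = r₂ω₂ sin(θ₄−θ₂) / [r₃ sin(θ₃−θ₄)].
Numerator sine = -0.67688; denominator sine = -0.97630.
Result = 0.033·7.749·(-0.67688) / (0.1269·(-0.97630)) = +1.3971 rad/s; magnitude 1.3971 rad/s.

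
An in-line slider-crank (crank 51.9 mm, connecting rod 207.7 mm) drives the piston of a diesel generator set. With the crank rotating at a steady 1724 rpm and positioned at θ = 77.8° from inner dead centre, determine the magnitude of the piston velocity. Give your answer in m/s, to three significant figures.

9.66

ω = 2π·1724/60 = 180.5 rad/s
For an in-line slider-crank, x = r cosθ + √(L² − r² sin²θ), so v = −rω sinθ·[1 + r cosθ/√(L² − r² sin²θ)].
With r = 0.0519 m, L = 0.2077 m, θ = 77.8°: √(L² − r² sin²θ) = 0.20141 m.
v = −0.0519·180.5·0.97742·[1 + 0.0519·0.21132/0.20141] = -9.657 m/s.
|v| = 9.657 m/s.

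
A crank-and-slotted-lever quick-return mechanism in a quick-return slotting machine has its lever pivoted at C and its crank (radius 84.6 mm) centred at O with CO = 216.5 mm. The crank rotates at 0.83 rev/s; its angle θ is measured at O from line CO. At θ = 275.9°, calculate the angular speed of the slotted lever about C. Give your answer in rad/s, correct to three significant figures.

ω = 5.215 rad/s (from 0.83 rev/s).
Crank pin A relative to C: A = (d + r cosθ, r sinθ); lever angle φ = atan2(r sinθ, d + r cosθ).
Differentiating tanφ: φ̇ = rω(d cosθ + r)/(d² + r² + 2dr cosθ).
d² + r² + 2dr cosθ = |CA|² = 0.0577949 m²;  d cosθ + r = +0.10685 m.
|ω_lever| = |0.0846·5.215·+0.10685| / 0.0577949 = 0.8157 rad/s.

0.816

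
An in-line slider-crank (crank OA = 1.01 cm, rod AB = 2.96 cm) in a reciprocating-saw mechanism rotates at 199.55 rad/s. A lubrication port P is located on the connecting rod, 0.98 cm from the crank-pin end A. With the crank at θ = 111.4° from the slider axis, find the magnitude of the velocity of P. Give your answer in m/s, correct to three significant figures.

ω = 199.6 rad/s.  Crank-pin speed |V_A| = rω = 2.0155 m/s, perpendicular to OA.
Rod angle: sinφ = −(r/L) sinθ ⇒ φ = -18.523°; ω_rod = −rω cosθ/√(L²−r²sin²θ) = +26.202 rad/s.
V_P = V_A + ω_rod × AP, with AP = 0.0098 m along the rod.
Components: V_Px = −rω sinθ − a·ω_rod·sinφ = -1.7949 m/s;  V_Py = rω cosθ + a·ω_rod·cosφ = -0.49192 m/s.
|V_P| = √(V_Px² + V_Py²) = 1.8611 m/s.

1.86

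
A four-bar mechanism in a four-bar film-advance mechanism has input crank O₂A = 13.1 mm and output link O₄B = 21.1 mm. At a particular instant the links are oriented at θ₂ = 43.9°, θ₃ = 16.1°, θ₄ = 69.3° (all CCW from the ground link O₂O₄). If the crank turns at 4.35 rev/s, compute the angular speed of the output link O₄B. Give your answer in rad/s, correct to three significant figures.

ω₂ = 27.33 rad/s (from 4.35 rev/s).
Differentiating the loop-closure r₂e^{iθ₂}+r₃e^{iθ₃}=r₁+r₄e^{iθ₄} gives r₂ω₂e^{iθ₂}+r₃ω₃e^{iθ₃}=r₄ω₄e^{iθ₄}.
Eliminating the other unknown: ω₄ = r₂ω₂ sin(θ₂−θ₃) / [r₄ sin(θ₄−θ₃)].
Numerator sine = +0.46639; denominator sine = +0.80073.
Result = 0.0131·27.33·(+0.46639) / (0.0211·(+0.80073)) = +9.8836 rad/s; magnitude 9.8836 rad/s.

9.88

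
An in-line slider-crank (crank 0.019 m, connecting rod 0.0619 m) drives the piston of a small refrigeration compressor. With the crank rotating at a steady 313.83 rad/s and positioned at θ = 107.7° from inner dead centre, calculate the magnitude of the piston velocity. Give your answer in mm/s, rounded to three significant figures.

5130

ω = 313.8 rad/s
For an in-line slider-crank, x = r cosθ + √(L² − r² sin²θ), so v = −rω sinθ·[1 + r cosθ/√(L² − r² sin²θ)].
With r = 0.019 m, L = 0.0619 m, θ = 107.7°: √(L² − r² sin²θ) = 0.059194 m.
v = −0.019·313.8·0.95266·[1 + 0.019·-0.30403/0.059194] = -5.1262 m/s.
|v| = 5.1262 m/s = 5126.2 mm/s.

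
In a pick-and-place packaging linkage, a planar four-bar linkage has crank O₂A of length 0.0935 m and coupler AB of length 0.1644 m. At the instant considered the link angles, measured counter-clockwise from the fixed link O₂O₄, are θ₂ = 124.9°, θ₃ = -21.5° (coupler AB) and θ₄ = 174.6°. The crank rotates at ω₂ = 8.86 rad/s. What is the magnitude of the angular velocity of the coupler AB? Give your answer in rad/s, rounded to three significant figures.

13.9

ω₂ = 8.86 rad/s
Differentiating the loop-closure r₂e^{iθ₂}+r₃e^{iθ₃}=r₁+r₄e^{iθ₄} gives r₂ω₂e^{iθ₂}+r₃ω₃e^{iθ₃}=r₄ω₄e^{iθ₄}.
Eliminating the other unknown: ω₃ = r₂ω₂ sin(θ₄−θ₂) / [r₃ sin(θ₃−θ₄)].
Numerator sine = +0.76267; denominator sine = +0.27731.
Result = 0.0935·8.86·(+0.76267) / (0.1644·(+0.27731)) = +13.858 rad/s; magnitude 13.858 rad/s.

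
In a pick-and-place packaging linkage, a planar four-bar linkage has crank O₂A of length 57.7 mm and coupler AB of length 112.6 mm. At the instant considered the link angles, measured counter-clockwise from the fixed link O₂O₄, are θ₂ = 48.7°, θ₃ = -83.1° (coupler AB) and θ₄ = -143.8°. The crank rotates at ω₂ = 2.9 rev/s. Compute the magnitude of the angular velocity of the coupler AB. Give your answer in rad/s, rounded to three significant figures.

2.32

ω₂ = 18.22 rad/s (from 2.9 rev/s).
Differentiating the loop-closure r₂e^{iθ₂}+r₃e^{iθ₃}=r₁+r₄e^{iθ₄} gives r₂ω₂e^{iθ₂}+r₃ω₃e^{iθ₃}=r₄ω₄e^{iθ₄}.
Eliminating the other unknown: ω₃ = r₂ω₂ sin(θ₄−θ₂) / [r₃ sin(θ₃−θ₄)].
Numerator sine = +0.21644; denominator sine = +0.87207.
Result = 0.0577·18.22·(+0.21644) / (0.1126·(+0.87207)) = +2.3174 rad/s; magnitude 2.3174 rad/s.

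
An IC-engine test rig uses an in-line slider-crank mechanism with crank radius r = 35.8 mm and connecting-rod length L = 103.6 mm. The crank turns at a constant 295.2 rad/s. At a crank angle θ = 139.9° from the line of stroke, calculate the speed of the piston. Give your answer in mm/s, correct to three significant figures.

ω = 295.2 rad/s
For an in-line slider-crank, x = r cosθ + √(L² − r² sin²θ), so v = −rω sinθ·[1 + r cosθ/√(L² − r² sin²θ)].
With r = 0.0358 m, L = 0.1036 m, θ = 139.9°: √(L² − r² sin²θ) = 0.101 m.
v = −0.0358·295.2·0.64412·[1 + 0.0358·-0.76492/0.101] = -4.9616 m/s.
|v| = 4.9616 m/s = 4961.6 mm/s.

4960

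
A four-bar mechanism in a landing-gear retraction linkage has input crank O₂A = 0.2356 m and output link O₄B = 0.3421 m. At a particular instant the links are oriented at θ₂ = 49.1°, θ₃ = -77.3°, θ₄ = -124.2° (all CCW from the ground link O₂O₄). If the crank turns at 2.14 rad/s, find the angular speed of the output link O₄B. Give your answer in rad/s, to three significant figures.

1.62

ω₂ = 2.14 rad/s
Differentiating the loop-closure r₂e^{iθ₂}+r₃e^{iθ₃}=r₁+r₄e^{iθ₄} gives r₂ω₂e^{iθ₂}+r₃ω₃e^{iθ₃}=r₄ω₄e^{iθ₄}.
Eliminating the other unknown: ω₄ = r₂ω₂ sin(θ₂−θ₃) / [r₄ sin(θ₄−θ₃)].
Numerator sine = +0.80489; denominator sine = -0.73016.
Result = 0.2356·2.14·(+0.80489) / (0.3421·(-0.73016)) = -1.6246 rad/s; magnitude 1.6246 rad/s.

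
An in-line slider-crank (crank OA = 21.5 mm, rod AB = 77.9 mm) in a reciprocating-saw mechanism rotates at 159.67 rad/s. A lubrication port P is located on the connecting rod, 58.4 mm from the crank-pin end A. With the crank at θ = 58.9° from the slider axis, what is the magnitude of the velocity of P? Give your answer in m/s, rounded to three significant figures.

ω = 159.7 rad/s.  Crank-pin speed |V_A| = rω = 3.4329 m/s, perpendicular to OA.
Rod angle: sinφ = −(r/L) sinθ ⇒ φ = -13.670°; ω_rod = −rω cosθ/√(L²−r²sin²θ) = -23.426 rad/s.
V_P = V_A + ω_rod × AP, with AP = 0.0584 m along the rod.
Components: V_Px = −rω sinθ − a·ω_rod·sinφ = -3.2628 m/s;  V_Py = rω cosθ + a·ω_rod·cosφ = +0.44387 m/s.
|V_P| = √(V_Px² + V_Py²) = 3.2929 m/s.

3.29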